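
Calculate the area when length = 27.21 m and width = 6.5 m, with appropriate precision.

1.8 × 10^2 m²

area = 27.21 m × 6.5 m = 176.865 m².
27.21 has 4 significant figures; 6.5 has 2.
Division/multiplication keeps the fewest: 2 significant figures.
Rounded: 1.8 × 10^2 m².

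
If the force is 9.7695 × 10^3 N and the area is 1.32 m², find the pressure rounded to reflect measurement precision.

pressure = 9.7695 × 10^3 N ÷ 1.32 m² = 7401.13636364… Pa.
9.7695 × 10^3 has 5 significant figures; 1.32 has 3.
Division/multiplication keeps the fewest: 3 significant figures.
Rounded: 7.40 × 10^3 Pa.

7.40 × 10^3 Pa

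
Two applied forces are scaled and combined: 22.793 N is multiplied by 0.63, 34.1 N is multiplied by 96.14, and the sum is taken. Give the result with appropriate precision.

22.793 × 0.63 = 14.35959 → 14 N (2 s.f., last digit at the 10^0 place).
34.1 × 96.14 = 3278.374 → 3.28 × 10^3 N (3 s.f., last digit at the 10^1 place).
Sum: 3292.73359 N; keep the coarser place, 10^1.
Result: 3.29 × 10^3 N.

3.29 × 10^3 N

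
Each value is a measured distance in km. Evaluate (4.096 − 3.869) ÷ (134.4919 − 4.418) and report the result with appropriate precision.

4.096 − 3.869 = 0.227, limited to 3 d.p. → 3 s.f.; 134.4919 − 4.418 = 130.0739, limited to 3 d.p. → 6 s.f.
Carrying full precision, 0.227 ÷ 130.0739 = 0.0017451617888…; keep min(3, 6) = 3 s.f.
Rounded to 3 significant figures: 0.00175.

0.00175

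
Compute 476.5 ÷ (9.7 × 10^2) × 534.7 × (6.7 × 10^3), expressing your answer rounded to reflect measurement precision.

1.8 × 10^6

476.5 ÷ (9.7 × 10^2) × 534.7 × (6.7 × 10^3) = 1759852.04639…
Multiplication/division keeps the fewest significant figures: 476.5 → 4 s.f., 9.7 × 10^2 → 2 s.f., 534.7 → 4 s.f., 6.7 × 10^3 → 2 s.f.; limit is 2.
Rounded to 2 significant figures: 1.8 × 10^6.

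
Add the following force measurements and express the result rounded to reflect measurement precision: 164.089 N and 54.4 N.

164.089 N + 54.4 N = 218.489 N.
Addition/subtraction keeps the fewest decimal places: 164.089 → 3 decimal places, 54.4 → 1 decimal place; limit is 1.
Rounded to 1 decimal place: 218.5 N.

218.5 N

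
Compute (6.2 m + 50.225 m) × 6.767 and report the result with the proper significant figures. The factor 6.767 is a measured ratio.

6.2 m + 50.225 m = 56.425 m; the sum is limited to 1 decimal place (3 s.f.).
Carrying full precision, 56.425 × 6.767 = 381.827975 m; 6.767 has 4 s.f., so the result keeps min(3, 4) = 3 s.f.
Rounded to 3 significant figures: 3.82 × 10² m.

3.82 × 10² m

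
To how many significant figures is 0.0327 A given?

3

0.0327: leading zeros are not significant.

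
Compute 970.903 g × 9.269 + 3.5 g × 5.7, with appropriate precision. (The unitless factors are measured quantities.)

970.903 × 9.269 = 8999.299907 → 8.999 × 10³ g (4 s.f., last digit at the 10^0 place).
3.5 × 5.7 = 19.95 → 20. g (2 s.f., last digit at the 10^0 place).
Sum: 9019.249907 g; keep the coarser place, 10^0.
Result: 9019 g.

9019 g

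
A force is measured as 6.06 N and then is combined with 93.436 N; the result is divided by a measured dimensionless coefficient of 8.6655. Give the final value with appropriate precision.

6.06 N + 93.436 N = 99.496 N; the sum is limited to 2 decimal places (4 s.f.).
Carrying full precision, 99.496 ÷ 8.6655 = 11.4818533264… N; 8.6655 has 5 s.f., so the result keeps min(4, 5) = 4 s.f.
Rounded to 4 significant figures: 11.48 N.

11.48 N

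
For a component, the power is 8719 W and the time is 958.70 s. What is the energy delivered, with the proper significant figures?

8.359 × 10⁶ J

energy delivered = 8719 W × 958.70 s = 8358905.3 J.
8719 has 4 significant figures; 958.70 has 5.
Division/multiplication keeps the fewest: 4 significant figures.
Rounded: 8.359 × 10⁶ J.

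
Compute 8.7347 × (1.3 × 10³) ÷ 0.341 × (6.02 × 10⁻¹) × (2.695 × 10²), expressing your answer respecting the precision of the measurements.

5.4 × 10⁶

8.7347 × (1.3 × 10³) ÷ 0.341 × (6.02 × 10⁻¹) × (2.695 × 10²) = 5402468.3029…
Multiplication/division keeps the fewest significant figures: 8.7347 → 5 s.f., 1.3 × 10³ → 2 s.f., 0.341 → 3 s.f., 6.02 × 10⁻¹ → 3 s.f., 2.695 × 10² → 4 s.f.; limit is 2.
Rounded to 2 significant figures: 5.4 × 10⁶.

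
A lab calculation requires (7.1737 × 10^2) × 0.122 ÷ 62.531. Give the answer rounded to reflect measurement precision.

1.40

(7.1737 × 10^2) × 0.122 ÷ 62.531 = 1.39961203243…
Multiplication/division keeps the fewest significant figures: 7.1737 × 10^2 → 5 s.f., 0.122 → 3 s.f., 62.531 → 5 s.f.; limit is 3.
Rounded to 3 significant figures: 1.40.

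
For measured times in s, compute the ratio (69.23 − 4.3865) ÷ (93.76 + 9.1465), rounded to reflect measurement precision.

69.23 − 4.3865 = 64.8435, limited to 2 d.p. → 4 s.f.; 93.76 + 9.1465 = 102.9065, limited to 2 d.p. → 5 s.f.
Carrying full precision, 64.8435 ÷ 102.9065 = 0.630120546321…; keep min(4, 5) = 4 s.f.
Rounded to 4 significant figures: 0.6301.

0.6301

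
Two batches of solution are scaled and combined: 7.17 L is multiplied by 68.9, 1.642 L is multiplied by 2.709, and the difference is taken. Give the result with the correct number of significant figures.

7.17 × 68.9 = 494.013 → 494 L (3 s.f., last digit at the 10^0 place).
1.642 × 2.709 = 4.448178 → 4.448 L (4 s.f., last digit at the 10^-3 place).
Difference: 489.564822 L; keep the coarser place, 10^0.
Result: 4.90 × 10^2 L.

4.90 × 10^2 L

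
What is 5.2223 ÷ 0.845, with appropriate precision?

6.18

5.2223 ÷ 0.845 = 6.18023668639…
Multiplication/division keeps the fewest significant figures: 5.2223 → 5 s.f., 0.845 → 3 s.f.; limit is 3.
Rounded to 3 significant figures: 6.18.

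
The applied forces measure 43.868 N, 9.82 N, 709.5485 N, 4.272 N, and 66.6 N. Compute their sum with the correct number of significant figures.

43.868 N + 9.82 N + 709.5485 N + 4.272 N + 66.6 N = 834.1085 N.
Addition/subtraction keeps the fewest decimal places: 43.868 → 3 decimal places, 9.82 → 2 decimal places, 709.5485 → 4 decimal places, 4.272 → 3 decimal places, 66.6 → 1 decimal place; limit is 1.
Rounded to 1 decimal place: 834.1 N.

834.1 N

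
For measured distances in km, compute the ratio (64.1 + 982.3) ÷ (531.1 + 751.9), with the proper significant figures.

0.81559

64.1 + 982.3 = 1046.4, limited to 1 d.p. → 5 s.f.; 531.1 + 751.9 = 1283.0, limited to 1 d.p. → 5 s.f.
Carrying full precision, 1046.4 ÷ 1283.0 = 0.815588464536…; keep min(5, 5) = 5 s.f.
Rounded to 5 significant figures: 0.81559.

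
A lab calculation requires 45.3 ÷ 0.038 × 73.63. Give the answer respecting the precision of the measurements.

45.3 ÷ 0.038 × 73.63 = 87774.7105263…
Multiplication/division keeps the fewest significant figures: 45.3 → 3 s.f., 0.038 → 2 s.f., 73.63 → 4 s.f.; limit is 2.
Rounded to 2 significant figures: 8.8 × 10⁴.

8.8 × 10⁴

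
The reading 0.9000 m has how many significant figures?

0.9000: leading zeros are not significant; trailing zeros after a decimal point are significant.

4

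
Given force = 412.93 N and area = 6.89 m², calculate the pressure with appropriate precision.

59.9 Pa

pressure = 412.93 N ÷ 6.89 m² = 59.9317851959… Pa.
412.93 has 5 significant figures; 6.89 has 3.
Division/multiplication keeps the fewest: 3 significant figures.
Rounded: 59.9 Pa.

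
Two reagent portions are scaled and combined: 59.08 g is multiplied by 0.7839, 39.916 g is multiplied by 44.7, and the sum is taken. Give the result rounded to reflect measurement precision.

1.83 × 10³ g

59.08 × 0.7839 = 46.312812 → 46.31 g (4 s.f., last digit at the 10^-2 place).
39.916 × 44.7 = 1784.2452 → 1.78 × 10³ g (3 s.f., last digit at the 10^1 place).
Sum: 1830.558012 g; keep the coarser place, 10^1.
Result: 1.83 × 10³ g.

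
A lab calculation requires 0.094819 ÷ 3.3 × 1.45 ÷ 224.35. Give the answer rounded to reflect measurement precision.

1.9 × 10^-4

0.094819 ÷ 3.3 × 1.45 ÷ 224.35 = 0.000185704898326…
Multiplication/division keeps the fewest significant figures: 0.094819 → 5 s.f., 3.3 → 2 s.f., 1.45 → 3 s.f., 224.35 → 5 s.f.; limit is 2.
Rounded to 2 significant figures: 1.9 × 10^-4.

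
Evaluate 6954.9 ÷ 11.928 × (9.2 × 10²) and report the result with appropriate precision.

5.4 × 10⁵

6954.9 ÷ 11.928 × (9.2 × 10²) = 536427.565392…
Multiplication/division keeps the fewest significant figures: 6954.9 → 5 s.f., 11.928 → 5 s.f., 9.2 × 10² → 2 s.f.; limit is 2.
Rounded to 2 significant figures: 5.4 × 10⁵.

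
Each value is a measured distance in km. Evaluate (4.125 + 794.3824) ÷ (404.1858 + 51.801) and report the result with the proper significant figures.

1.75116

4.125 + 794.3824 = 798.5074, limited to 3 d.p. → 6 s.f.; 404.1858 + 51.801 = 455.9868, limited to 3 d.p. → 6 s.f.
Carrying full precision, 798.5074 ÷ 455.9868 = 1.75116341087…; keep min(6, 6) = 6 s.f.
Rounded to 6 significant figures: 1.75116.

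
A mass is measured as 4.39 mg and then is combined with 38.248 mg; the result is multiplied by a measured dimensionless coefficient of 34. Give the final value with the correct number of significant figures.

1.4 × 10³ mg

4.39 mg + 38.248 mg = 42.638 mg; the sum is limited to 2 decimal places (4 s.f.).
Carrying full precision, 42.638 × 34 = 1449.692 mg; 34 has 2 s.f., so the result keeps min(4, 2) = 2 s.f.
Rounded to 2 significant figures: 1.4 × 10³ mg.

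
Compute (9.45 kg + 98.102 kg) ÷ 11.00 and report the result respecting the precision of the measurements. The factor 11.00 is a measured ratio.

9.45 kg + 98.102 kg = 107.552 kg; the sum is limited to 2 decimal places (5 s.f.).
Carrying full precision, 107.552 ÷ 11.00 = 9.77745454545… kg; 11.00 has 4 s.f., so the result keeps min(5, 4) = 4 s.f.
Rounded to 4 significant figures: 9.777 kg.

9.777 kg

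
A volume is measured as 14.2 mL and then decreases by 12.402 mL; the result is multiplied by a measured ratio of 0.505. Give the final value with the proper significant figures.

0.91 mL

14.2 mL − 12.402 mL = 1.798 mL; the difference is limited to 1 decimal place (2 s.f.).
Carrying full precision, 1.798 × 0.505 = 0.90799 mL; 0.505 has 3 s.f., so the result keeps min(2, 3) = 2 s.f.
Rounded to 2 significant figures: 0.91 mL.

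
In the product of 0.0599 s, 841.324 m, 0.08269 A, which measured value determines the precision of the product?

0.0599 s

0.0599 s → 3 s.f.; 841.324 m → 6 s.f.; 0.08269 A → 4 s.f.
The fewest is 3 significant figures, from 0.0599 s.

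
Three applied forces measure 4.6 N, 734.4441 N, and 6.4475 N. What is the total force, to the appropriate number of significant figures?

745.5 N

4.6 N + 734.4441 N + 6.4475 N = 745.4916 N.
Addition/subtraction keeps the fewest decimal places: 4.6 → 1 decimal place, 734.4441 → 4 decimal places, 6.4475 → 4 decimal places; limit is 1.
Rounded to 1 decimal place: 745.5 N.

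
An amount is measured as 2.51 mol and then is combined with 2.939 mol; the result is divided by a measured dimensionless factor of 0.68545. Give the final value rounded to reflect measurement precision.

7.95 mol

2.51 mol + 2.939 mol = 5.449 mol; the sum is limited to 2 decimal places (3 s.f.).
Carrying full precision, 5.449 ÷ 0.68545 = 7.94952221169… mol; 0.68545 has 5 s.f., so the result keeps min(3, 5) = 3 s.f.
Rounded to 3 significant figures: 7.95 mol.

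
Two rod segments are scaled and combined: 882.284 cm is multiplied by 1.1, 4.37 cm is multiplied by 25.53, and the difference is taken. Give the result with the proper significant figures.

882.284 × 1.1 = 970.5124 → 9.7 × 10^2 cm (2 s.f., last digit at the 10^1 place).
4.37 × 25.53 = 111.5661 → 112 cm (3 s.f., last digit at the 10^0 place).
Difference: 858.9463 cm; keep the coarser place, 10^1.
Result: 8.6 × 10^2 cm.

8.6 × 10^2 cm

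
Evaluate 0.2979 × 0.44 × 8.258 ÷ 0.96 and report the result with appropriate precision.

1.1

0.2979 × 0.44 × 8.258 ÷ 0.96 = 1.127526675
Multiplication/division keeps the fewest significant figures: 0.2979 → 4 s.f., 0.44 → 2 s.f., 8.258 → 4 s.f., 0.96 → 2 s.f.; limit is 2.
Rounded to 2 significant figures: 1.1.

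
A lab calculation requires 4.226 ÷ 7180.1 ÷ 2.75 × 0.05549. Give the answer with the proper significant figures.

1.19 × 10^-5

4.226 ÷ 7180.1 ÷ 2.75 × 0.05549 = 0.0000118762964811…
Multiplication/division keeps the fewest significant figures: 4.226 → 4 s.f., 7180.1 → 5 s.f., 2.75 → 3 s.f., 0.05549 → 4 s.f.; limit is 3.
Rounded to 3 significant figures: 1.19 × 10^-5.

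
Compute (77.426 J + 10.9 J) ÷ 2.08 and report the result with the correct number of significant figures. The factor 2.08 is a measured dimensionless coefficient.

77.426 J + 10.9 J = 88.326 J; the sum is limited to 1 decimal place (3 s.f.).
Carrying full precision, 88.326 ÷ 2.08 = 42.4644230769… J; 2.08 has 3 s.f., so the result keeps min(3, 3) = 3 s.f.
Rounded to 3 significant figures: 42.5 J.

42.5 J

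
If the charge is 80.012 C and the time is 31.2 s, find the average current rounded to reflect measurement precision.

2.56 A

average current = 80.012 C ÷ 31.2 s = 2.56448717949… A.
80.012 has 5 significant figures; 31.2 has 3.
Division/multiplication keeps the fewest: 3 significant figures.
Rounded: 2.56 A.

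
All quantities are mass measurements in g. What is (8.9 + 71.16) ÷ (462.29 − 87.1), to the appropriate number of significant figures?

8.9 + 71.16 = 80.06, limited to 1 d.p. → 3 s.f.; 462.29 − 87.1 = 375.19, limited to 1 d.p. → 4 s.f.
Carrying full precision, 80.06 ÷ 375.19 = 0.213385218156…; keep min(3, 4) = 3 s.f.
Rounded to 3 significant figures: 0.213.

0.213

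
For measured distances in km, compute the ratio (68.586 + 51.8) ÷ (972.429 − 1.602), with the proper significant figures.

0.1240

68.586 + 51.8 = 120.386, limited to 1 d.p. → 4 s.f.; 972.429 − 1.602 = 970.827, limited to 3 d.p. → 6 s.f.
Carrying full precision, 120.386 ÷ 970.827 = 0.124003555731…; keep min(4, 6) = 4 s.f.
Rounded to 4 significant figures: 0.1240.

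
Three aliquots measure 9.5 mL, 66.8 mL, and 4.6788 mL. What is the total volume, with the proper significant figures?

9.5 mL + 66.8 mL + 4.6788 mL = 80.9788 mL.
Addition/subtraction keeps the fewest decimal places: 9.5 → 1 decimal place, 66.8 → 1 decimal place, 4.6788 → 4 decimal places; limit is 1.
Rounded to 1 decimal place: 81.0 mL.

81.0 mL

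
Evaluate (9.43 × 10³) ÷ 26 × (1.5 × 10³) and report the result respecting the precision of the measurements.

5.4 × 10⁵

(9.43 × 10³) ÷ 26 × (1.5 × 10³) = 544038.461538…
Multiplication/division keeps the fewest significant figures: 9.43 × 10³ → 3 s.f., 26 → 2 s.f., 1.5 × 10³ → 2 s.f.; limit is 2.
Rounded to 2 significant figures: 5.4 × 10⁵.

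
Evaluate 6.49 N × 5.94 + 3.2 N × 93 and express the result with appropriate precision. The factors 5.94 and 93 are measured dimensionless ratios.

3.4 × 10^2 N

6.49 × 5.94 = 38.5506 → 38.6 N (3 s.f., last digit at the 10^-1 place).
3.2 × 93 = 297.6 → 3.0 × 10^2 N (2 s.f., last digit at the 10^1 place).
Sum: 336.1506 N; keep the coarser place, 10^1.
Result: 3.4 × 10^2 N.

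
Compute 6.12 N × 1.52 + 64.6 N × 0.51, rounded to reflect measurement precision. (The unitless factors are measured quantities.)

42 N

6.12 × 1.52 = 9.3024 → 9.30 N (3 s.f., last digit at the 10^-2 place).
64.6 × 0.51 = 32.946 → 33 N (2 s.f., last digit at the 10^0 place).
Sum: 42.2484 N; keep the coarser place, 10^0.
Result: 42 N.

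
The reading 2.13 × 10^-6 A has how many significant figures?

2.13 × 10^-6: in scientific notation every digit of the coefficient is significant.

3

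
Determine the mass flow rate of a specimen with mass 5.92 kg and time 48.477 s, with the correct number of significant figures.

0.122 kg/s

mass flow rate = 5.92 kg ÷ 48.477 s = 0.122119768137… kg/s.
5.92 has 3 significant figures; 48.477 has 5.
Division/multiplication keeps the fewest: 3 significant figures.
Rounded: 0.122 kg/s.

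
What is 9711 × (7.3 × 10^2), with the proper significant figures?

7.1 × 10^6

9711 × (7.3 × 10^2) = 7089030
Multiplication/division keeps the fewest significant figures: 9711 → 4 s.f., 7.3 × 10^2 → 2 s.f.; limit is 2.
Rounded to 2 significant figures: 7.1 × 10^6.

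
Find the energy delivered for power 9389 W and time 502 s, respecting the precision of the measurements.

4.71 × 10^6 J

energy delivered = 9389 W × 502 s = 4713278 J.
9389 has 4 significant figures; 502 has 3.
Division/multiplication keeps the fewest: 3 significant figures.
Rounded: 4.71 × 10^6 J.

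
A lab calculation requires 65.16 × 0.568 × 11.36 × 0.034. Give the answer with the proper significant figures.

14

65.16 × 0.568 × 11.36 × 0.034 = 14.2950822912
Multiplication/division keeps the fewest significant figures: 65.16 → 4 s.f., 0.568 → 3 s.f., 11.36 → 4 s.f., 0.034 → 2 s.f.; limit is 2.
Rounded to 2 significant figures: 14.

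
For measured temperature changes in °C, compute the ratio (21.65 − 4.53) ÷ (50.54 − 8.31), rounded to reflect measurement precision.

21.65 − 4.53 = 17.12, limited to 2 d.p. → 4 s.f.; 50.54 − 8.31 = 42.23, limited to 2 d.p. → 4 s.f.
Carrying full precision, 17.12 ÷ 42.23 = 0.405399005446…; keep min(4, 4) = 4 s.f.
Rounded to 4 significant figures: 0.4054.

0.4054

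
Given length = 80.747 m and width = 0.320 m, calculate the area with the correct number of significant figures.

25.8 m²

area = 80.747 m × 0.320 m = 25.83904 m².
80.747 has 5 significant figures; 0.320 has 3.
Division/multiplication keeps the fewest: 3 significant figures.
Rounded: 25.8 m².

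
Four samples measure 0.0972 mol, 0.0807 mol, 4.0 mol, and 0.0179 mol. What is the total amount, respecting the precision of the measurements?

0.0972 mol + 0.0807 mol + 4.0 mol + 0.0179 mol = 4.1958 mol.
Addition/subtraction keeps the fewest decimal places: 0.0972 → 4 decimal places, 0.0807 → 4 decimal places, 4.0 → 1 decimal place, 0.0179 → 4 decimal places; limit is 1.
Rounded to 1 decimal place: 4.2 mol.

4.2 mol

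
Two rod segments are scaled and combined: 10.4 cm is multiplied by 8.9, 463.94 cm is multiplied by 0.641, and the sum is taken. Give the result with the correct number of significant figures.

3.90 × 10^2 cm

10.4 × 8.9 = 92.56 → 93 cm (2 s.f., last digit at the 10^0 place).
463.94 × 0.641 = 297.38554 → 297 cm (3 s.f., last digit at the 10^0 place).
Sum: 389.94554 cm; keep the coarser place, 10^0.
Result: 3.90 × 10^2 cm.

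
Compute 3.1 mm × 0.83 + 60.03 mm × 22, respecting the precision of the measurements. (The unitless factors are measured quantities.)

1.3 × 10³ mm

3.1 × 0.83 = 2.573 → 2.6 mm (2 s.f., last digit at the 10^-1 place).
60.03 × 22 = 1320.66 → 1.3 × 10³ mm (2 s.f., last digit at the 10^2 place).
Sum: 1323.233 mm; keep the coarser place, 10^2.
Result: 1.3 × 10³ mm.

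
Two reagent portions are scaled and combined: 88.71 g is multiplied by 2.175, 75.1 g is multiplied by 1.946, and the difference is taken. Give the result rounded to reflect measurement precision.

47 g

88.71 × 2.175 = 192.94425 → 192.9 g (4 s.f., last digit at the 10^-1 place).
75.1 × 1.946 = 146.1446 → 146 g (3 s.f., last digit at the 10^0 place).
Difference: 46.79965 g; keep the coarser place, 10^0.
Result: 47 g.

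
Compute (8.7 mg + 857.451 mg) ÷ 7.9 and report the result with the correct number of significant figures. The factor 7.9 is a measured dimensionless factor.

1.1 × 10^2 mg

8.7 mg + 857.451 mg = 866.151 mg; the sum is limited to 1 decimal place (4 s.f.).
Carrying full precision, 866.151 ÷ 7.9 = 109.639367089… mg; 7.9 has 2 s.f., so the result keeps min(4, 2) = 2 s.f.
Rounded to 2 significant figures: 1.1 × 10^2 mg.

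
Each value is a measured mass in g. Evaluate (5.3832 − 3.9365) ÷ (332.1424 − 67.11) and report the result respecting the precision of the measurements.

5.4586 × 10⁻³

5.3832 − 3.9365 = 1.4467, limited to 4 d.p. → 5 s.f.; 332.1424 − 67.11 = 265.0324, limited to 2 d.p. → 5 s.f.
Carrying full precision, 1.4467 ÷ 265.0324 = 0.00545857789463…; keep min(5, 5) = 5 s.f.
Rounded to 5 significant figures: 5.4586 × 10⁻³.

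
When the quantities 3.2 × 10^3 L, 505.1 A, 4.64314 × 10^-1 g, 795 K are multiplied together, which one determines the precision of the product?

3.2 × 10^3 L → 2 s.f.; 505.1 A → 4 s.f.; 4.64314 × 10^-1 g → 6 s.f.; 795 K → 3 s.f.
The fewest is 2 significant figures, from 3.2 × 10^3 L.

3.2 × 10^3 L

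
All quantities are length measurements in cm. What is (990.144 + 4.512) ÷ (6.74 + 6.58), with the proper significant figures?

990.144 + 4.512 = 994.656, limited to 3 d.p. → 6 s.f.; 6.74 + 6.58 = 13.32, limited to 2 d.p. → 4 s.f.
Carrying full precision, 994.656 ÷ 13.32 = 74.6738738739…; keep min(6, 4) = 4 s.f.
Rounded to 4 significant figures: 74.67.

74.67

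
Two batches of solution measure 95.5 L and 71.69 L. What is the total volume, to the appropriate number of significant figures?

167.2 L

95.5 L + 71.69 L = 167.19 L.
Addition/subtraction keeps the fewest decimal places: 95.5 → 1 decimal place, 71.69 → 2 decimal places; limit is 1.
Rounded to 1 decimal place: 167.2 L.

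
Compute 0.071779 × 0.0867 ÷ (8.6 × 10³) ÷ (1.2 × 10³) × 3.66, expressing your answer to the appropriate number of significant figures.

2.2 × 10⁻⁹

0.071779 × 0.0867 ÷ (8.6 × 10³) ÷ (1.2 × 10³) × 3.66 = 2.20707905407 × 10^-9…
Multiplication/division keeps the fewest significant figures: 0.071779 → 5 s.f., 0.0867 → 3 s.f., 8.6 × 10³ → 2 s.f., 1.2 × 10³ → 2 s.f., 3.66 → 3 s.f.; limit is 2.
Rounded to 2 significant figures: 2.2 × 10⁻⁹.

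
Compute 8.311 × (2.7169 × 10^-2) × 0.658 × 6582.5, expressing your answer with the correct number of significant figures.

8.311 × (2.7169 × 10^-2) × 0.658 × 6582.5 = 978.010905473…
Multiplication/division keeps the fewest significant figures: 8.311 → 4 s.f., 2.7169 × 10^-2 → 5 s.f., 0.658 → 3 s.f., 6582.5 → 5 s.f.; limit is 3.
Rounded to 3 significant figures: 9.78 × 10^2.

9.78 × 10^2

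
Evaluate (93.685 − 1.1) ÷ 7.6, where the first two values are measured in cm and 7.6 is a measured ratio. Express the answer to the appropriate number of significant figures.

12 cm

93.685 cm − 1.1 cm = 92.585 cm; the difference is limited to 1 decimal place (3 s.f.).
Carrying full precision, 92.585 ÷ 7.6 = 12.1822368421… cm; 7.6 has 2 s.f., so the result keeps min(3, 2) = 2 s.f.
Rounded to 2 significant figures: 12 cm.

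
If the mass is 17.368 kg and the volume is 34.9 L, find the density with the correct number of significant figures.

4.98 × 10⁻¹ kg/L

density = 17.368 kg ÷ 34.9 L = 0.497650429799… kg/L.
17.368 has 5 significant figures; 34.9 has 3.
Division/multiplication keeps the fewest: 3 significant figures.
Rounded: 4.98 × 10⁻¹ kg/L.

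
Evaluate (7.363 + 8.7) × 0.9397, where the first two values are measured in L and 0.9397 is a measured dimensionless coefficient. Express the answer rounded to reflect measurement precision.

7.363 L + 8.7 L = 16.063 L; the sum is limited to 1 decimal place (3 s.f.).
Carrying full precision, 16.063 × 0.9397 = 15.0944011 L; 0.9397 has 4 s.f., so the result keeps min(3, 4) = 3 s.f.
Rounded to 3 significant figures: 15.1 L.

15.1 L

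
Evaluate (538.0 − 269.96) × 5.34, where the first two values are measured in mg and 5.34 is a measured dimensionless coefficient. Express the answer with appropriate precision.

1.43 × 10³ mg

538.0 mg − 269.96 mg = 268.04 mg; the difference is limited to 1 decimal place (4 s.f.).
Carrying full precision, 268.04 × 5.34 = 1431.3336 mg; 5.34 has 3 s.f., so the result keeps min(4, 3) = 3 s.f.
Rounded to 3 significant figures: 1.43 × 10³ mg.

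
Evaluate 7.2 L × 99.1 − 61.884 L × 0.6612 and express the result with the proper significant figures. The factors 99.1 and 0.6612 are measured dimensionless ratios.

6.7 × 10² L

7.2 × 99.1 = 713.52 → 7.1 × 10² L (2 s.f., last digit at the 10^1 place).
61.884 × 0.6612 = 40.9177008 → 40.92 L (4 s.f., last digit at the 10^-2 place).
Difference: 672.6022992 L; keep the coarser place, 10^1.
Result: 6.7 × 10² L.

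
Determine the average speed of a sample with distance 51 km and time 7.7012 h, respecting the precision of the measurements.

6.6 km/h

average speed = 51 km ÷ 7.7012 h = 6.62234456968… km/h.
51 has 2 significant figures; 7.7012 has 5.
Division/multiplication keeps the fewest: 2 significant figures.
Rounded: 6.6 km/h.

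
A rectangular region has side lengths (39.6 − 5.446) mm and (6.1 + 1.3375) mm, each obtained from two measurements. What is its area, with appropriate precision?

39.6 − 5.446 = 34.154, limited to 1 d.p. → 3 s.f.; 6.1 + 1.3375 = 7.4375, limited to 1 d.p. → 2 s.f.
Carrying full precision, 34.154 × 7.4375 = 254.020375; keep min(3, 2) = 2 s.f.
Rounded to 2 significant figures: 2.5 × 10^2 mm².

2.5 × 10^2 mm²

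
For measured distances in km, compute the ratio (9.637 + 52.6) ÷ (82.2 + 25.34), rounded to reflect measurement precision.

9.637 + 52.6 = 62.237, limited to 1 d.p. → 3 s.f.; 82.2 + 25.34 = 107.54, limited to 1 d.p. → 4 s.f.
Carrying full precision, 62.237 ÷ 107.54 = 0.578733494514…; keep min(3, 4) = 3 s.f.
Rounded to 3 significant figures: 0.579.

0.579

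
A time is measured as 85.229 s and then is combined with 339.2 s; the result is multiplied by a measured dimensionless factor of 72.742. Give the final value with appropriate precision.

85.229 s + 339.2 s = 424.429 s; the sum is limited to 1 decimal place (4 s.f.).
Carrying full precision, 424.429 × 72.742 = 30873.814318 s; 72.742 has 5 s.f., so the result keeps min(4, 5) = 4 s.f.
Rounded to 4 significant figures: 3.087 × 10⁴ s.

3.087 × 10⁴ s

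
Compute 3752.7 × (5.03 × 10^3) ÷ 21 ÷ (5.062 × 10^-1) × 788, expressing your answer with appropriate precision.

1.4 × 10^9

3752.7 × (5.03 × 10^3) ÷ 21 ÷ (5.062 × 10^-1) × 788 = 1.39925418412 × 10^9…
Multiplication/division keeps the fewest significant figures: 3752.7 → 5 s.f., 5.03 × 10^3 → 3 s.f., 21 → 2 s.f., 5.062 × 10^-1 → 4 s.f., 788 → 3 s.f.; limit is 2.
Rounded to 2 significant figures: 1.4 × 10^9.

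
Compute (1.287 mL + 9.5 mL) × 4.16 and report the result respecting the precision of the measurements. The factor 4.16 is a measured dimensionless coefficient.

1.287 mL + 9.5 mL = 10.787 mL; the sum is limited to 1 decimal place (3 s.f.).
Carrying full precision, 10.787 × 4.16 = 44.87392 mL; 4.16 has 3 s.f., so the result keeps min(3, 3) = 3 s.f.
Rounded to 3 significant figures: 44.9 mL.

44.9 mL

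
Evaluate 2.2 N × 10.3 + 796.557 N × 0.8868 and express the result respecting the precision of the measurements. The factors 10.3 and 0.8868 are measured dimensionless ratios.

729 N

2.2 × 10.3 = 22.66 → 23 N (2 s.f., last digit at the 10^0 place).
796.557 × 0.8868 = 706.3867476 → 706.4 N (4 s.f., last digit at the 10^-1 place).
Sum: 729.0467476 N; keep the coarser place, 10^0.
Result: 729 N.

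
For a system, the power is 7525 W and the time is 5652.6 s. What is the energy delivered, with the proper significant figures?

energy delivered = 7525 W × 5652.6 s = 42535815 J.
7525 has 4 significant figures; 5652.6 has 5.
Division/multiplication keeps the fewest: 4 significant figures.
Rounded: 4.254 × 10^7 J.

4.254 × 10^7 J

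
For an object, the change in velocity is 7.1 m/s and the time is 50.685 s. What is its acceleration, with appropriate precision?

acceleration = 7.1 m/s ÷ 50.685 s = 0.140080891783… m/s².
7.1 has 2 significant figures; 50.685 has 5.
Division/multiplication keeps the fewest: 2 significant figures.
Rounded: 0.14 m/s².

0.14 m/s²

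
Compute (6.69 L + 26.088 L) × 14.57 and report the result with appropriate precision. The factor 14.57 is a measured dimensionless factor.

6.69 L + 26.088 L = 32.778 L; the sum is limited to 2 decimal places (4 s.f.).
Carrying full precision, 32.778 × 14.57 = 477.57546 L; 14.57 has 4 s.f., so the result keeps min(4, 4) = 4 s.f.
Rounded to 4 significant figures: 477.6 L.

477.6 L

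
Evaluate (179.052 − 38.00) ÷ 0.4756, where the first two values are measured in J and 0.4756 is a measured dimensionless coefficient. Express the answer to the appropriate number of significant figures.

296.6 J

179.052 J − 38.00 J = 141.052 J; the difference is limited to 2 decimal places (5 s.f.).
Carrying full precision, 141.052 ÷ 0.4756 = 296.576955425… J; 0.4756 has 4 s.f., so the result keeps min(5, 4) = 4 s.f.
Rounded to 4 significant figures: 296.6 J.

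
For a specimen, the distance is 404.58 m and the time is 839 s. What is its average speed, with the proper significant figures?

0.482 m/s

average speed = 404.58 m ÷ 839 s = 0.482216924911… m/s.
404.58 has 5 significant figures; 839 has 3.
Division/multiplication keeps the fewest: 3 significant figures.
Rounded: 0.482 m/s.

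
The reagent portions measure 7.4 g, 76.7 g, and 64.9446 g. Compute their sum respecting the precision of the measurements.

149.0 g

7.4 g + 76.7 g + 64.9446 g = 149.0446 g.
Addition/subtraction keeps the fewest decimal places: 7.4 → 1 decimal place, 76.7 → 1 decimal place, 64.9446 → 4 decimal places; limit is 1.
Rounded to 1 decimal place: 149.0 g.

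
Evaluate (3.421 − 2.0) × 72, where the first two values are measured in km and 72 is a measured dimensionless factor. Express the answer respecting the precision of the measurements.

1.0 × 10² km

3.421 km − 2.0 km = 1.421 km; the difference is limited to 1 decimal place (2 s.f.).
Carrying full precision, 1.421 × 72 = 102.312 km; 72 has 2 s.f., so the result keeps min(2, 2) = 2 s.f.
Rounded to 2 significant figures: 1.0 × 10² km.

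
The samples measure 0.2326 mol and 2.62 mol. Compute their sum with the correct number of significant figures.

2.85 mol

0.2326 mol + 2.62 mol = 2.8526 mol.
Addition/subtraction keeps the fewest decimal places: 0.2326 → 4 decimal places, 2.62 → 2 decimal places; limit is 2.
Rounded to 2 decimal places: 2.85 mol.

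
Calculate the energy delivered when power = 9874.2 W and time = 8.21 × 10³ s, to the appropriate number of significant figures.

energy delivered = 9874.2 W × 8.21 × 10³ s = 81067182 J.
9874.2 has 5 significant figures; 8.21 × 10³ has 3.
Division/multiplication keeps the fewest: 3 significant figures.
Rounded: 8.11 × 10⁷ J.

8.11 × 10⁷ J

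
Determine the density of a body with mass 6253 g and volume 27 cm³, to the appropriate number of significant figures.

density = 6253 g ÷ 27 cm³ = 231.592592593… g/cm³.
6253 has 4 significant figures; 27 has 2.
Division/multiplication keeps the fewest: 2 significant figures.
Rounded: 2.3 × 10² g/cm³.

2.3 × 10² g/cm³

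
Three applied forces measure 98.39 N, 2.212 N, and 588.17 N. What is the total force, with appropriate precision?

98.39 N + 2.212 N + 588.17 N = 688.772 N.
Addition/subtraction keeps the fewest decimal places: 98.39 → 2 decimal places, 2.212 → 3 decimal places, 588.17 → 2 decimal places; limit is 2.
Rounded to 2 decimal places: 688.77 N.

688.77 N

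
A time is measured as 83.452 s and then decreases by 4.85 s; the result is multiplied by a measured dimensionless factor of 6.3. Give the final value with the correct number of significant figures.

83.452 s − 4.85 s = 78.602 s; the difference is limited to 2 decimal places (4 s.f.).
Carrying full precision, 78.602 × 6.3 = 495.1926 s; 6.3 has 2 s.f., so the result keeps min(4, 2) = 2 s.f.
Rounded to 2 significant figures: 5.0 × 10^2 s.

5.0 × 10^2 s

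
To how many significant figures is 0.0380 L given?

3

0.0380: leading zeros are not significant; trailing zeros after a decimal point are significant.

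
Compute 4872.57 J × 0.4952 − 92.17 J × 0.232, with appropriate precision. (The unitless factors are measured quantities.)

4872.57 × 0.4952 = 2412.896664 → 2413 J (4 s.f., last digit at the 10^0 place).
92.17 × 0.232 = 21.38344 → 21.4 J (3 s.f., last digit at the 10^-1 place).
Difference: 2391.513224 J; keep the coarser place, 10^0.
Result: 2392 J.

2392 J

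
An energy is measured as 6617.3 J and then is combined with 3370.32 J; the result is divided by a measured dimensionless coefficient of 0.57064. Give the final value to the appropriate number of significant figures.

17502 J

6617.3 J + 3370.32 J = 9987.62 J; the sum is limited to 1 decimal place (5 s.f.).
Carrying full precision, 9987.62 ÷ 0.57064 = 17502.488434… J; 0.57064 has 5 s.f., so the result keeps min(5, 5) = 5 s.f.
Rounded to 5 significant figures: 17502 J.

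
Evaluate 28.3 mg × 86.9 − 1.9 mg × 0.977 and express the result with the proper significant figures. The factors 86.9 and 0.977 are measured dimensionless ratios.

2.46 × 10³ mg

28.3 × 86.9 = 2459.27 → 2.46 × 10³ mg (3 s.f., last digit at the 10^1 place).
1.9 × 0.977 = 1.8563 → 1.9 mg (2 s.f., last digit at the 10^-1 place).
Difference: 2457.4137 mg; keep the coarser place, 10^1.
Result: 2.46 × 10³ mg.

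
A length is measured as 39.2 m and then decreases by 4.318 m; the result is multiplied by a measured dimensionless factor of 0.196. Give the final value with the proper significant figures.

6.84 m

39.2 m − 4.318 m = 34.882 m; the difference is limited to 1 decimal place (3 s.f.).
Carrying full precision, 34.882 × 0.196 = 6.836872 m; 0.196 has 3 s.f., so the result keeps min(3, 3) = 3 s.f.
Rounded to 3 significant figures: 6.84 m.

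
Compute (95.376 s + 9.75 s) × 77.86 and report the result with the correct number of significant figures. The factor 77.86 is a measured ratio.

8185 s

95.376 s + 9.75 s = 105.126 s; the sum is limited to 2 decimal places (5 s.f.).
Carrying full precision, 105.126 × 77.86 = 8185.11036 s; 77.86 has 4 s.f., so the result keeps min(5, 4) = 4 s.f.
Rounded to 4 significant figures: 8185 s.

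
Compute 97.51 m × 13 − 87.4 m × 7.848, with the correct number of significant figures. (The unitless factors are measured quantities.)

6 × 10² m

97.51 × 13 = 1267.63 → 1.3 × 10³ m (2 s.f., last digit at the 10^2 place).
87.4 × 7.848 = 685.9152 → 686 m (3 s.f., last digit at the 10^0 place).
Difference: 581.7148 m; keep the coarser place, 10^2.
Result: 6 × 10² m.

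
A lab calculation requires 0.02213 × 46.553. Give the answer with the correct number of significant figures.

1.030

0.02213 × 46.553 = 1.03021789
Multiplication/division keeps the fewest significant figures: 0.02213 → 4 s.f., 46.553 → 5 s.f.; limit is 4.
Rounded to 4 significant figures: 1.030.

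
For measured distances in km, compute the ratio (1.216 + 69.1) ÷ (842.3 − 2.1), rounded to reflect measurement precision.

0.0837

1.216 + 69.1 = 70.316, limited to 1 d.p. → 3 s.f.; 842.3 − 2.1 = 840.2, limited to 1 d.p. → 4 s.f.
Carrying full precision, 70.316 ÷ 840.2 = 0.0836895977148…; keep min(3, 4) = 3 s.f.
Rounded to 3 significant figures: 0.0837.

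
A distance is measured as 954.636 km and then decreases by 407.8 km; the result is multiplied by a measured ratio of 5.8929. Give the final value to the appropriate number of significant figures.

954.636 km − 407.8 km = 546.836 km; the difference is limited to 1 decimal place (4 s.f.).
Carrying full precision, 546.836 × 5.8929 = 3222.4498644 km; 5.8929 has 5 s.f., so the result keeps min(4, 5) = 4 s.f.
Rounded to 4 significant figures: 3.222 × 10^3 km.

3.222 × 10^3 km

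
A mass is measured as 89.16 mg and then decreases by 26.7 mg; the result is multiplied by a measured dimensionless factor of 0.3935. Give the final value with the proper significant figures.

89.16 mg − 26.7 mg = 62.46 mg; the difference is limited to 1 decimal place (3 s.f.).
Carrying full precision, 62.46 × 0.3935 = 24.57801 mg; 0.3935 has 4 s.f., so the result keeps min(3, 4) = 3 s.f.
Rounded to 3 significant figures: 24.6 mg.

24.6 mg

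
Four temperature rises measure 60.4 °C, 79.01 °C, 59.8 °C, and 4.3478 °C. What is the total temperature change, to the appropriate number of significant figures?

60.4 °C + 79.01 °C + 59.8 °C + 4.3478 °C = 203.5578 °C.
Addition/subtraction keeps the fewest decimal places: 60.4 → 1 decimal place, 79.01 → 2 decimal places, 59.8 → 1 decimal place, 4.3478 → 4 decimal places; limit is 1.
Rounded to 1 decimal place: 203.6 °C.

203.6 °C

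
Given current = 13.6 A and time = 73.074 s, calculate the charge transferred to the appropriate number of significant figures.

charge transferred = 13.6 A × 73.074 s = 993.8064 C.
13.6 has 3 significant figures; 73.074 has 5.
Division/multiplication keeps the fewest: 3 significant figures.
Rounded: 994 C.

994 C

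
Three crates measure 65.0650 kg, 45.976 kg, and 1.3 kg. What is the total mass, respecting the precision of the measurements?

112.3 kg

65.0650 kg + 45.976 kg + 1.3 kg = 112.3410 kg.
Addition/subtraction keeps the fewest decimal places: 65.0650 → 4 decimal places, 45.976 → 3 decimal places, 1.3 → 1 decimal place; limit is 1.
Rounded to 1 decimal place: 112.3 kg.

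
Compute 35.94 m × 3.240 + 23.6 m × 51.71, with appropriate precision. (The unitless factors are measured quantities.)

1.34 × 10^3 m

35.94 × 3.240 = 116.4456 → 116.4 m (4 s.f., last digit at the 10^-1 place).
23.6 × 51.71 = 1220.356 → 1.22 × 10^3 m (3 s.f., last digit at the 10^1 place).
Sum: 1336.8016 m; keep the coarser place, 10^1.
Result: 1.34 × 10^3 m.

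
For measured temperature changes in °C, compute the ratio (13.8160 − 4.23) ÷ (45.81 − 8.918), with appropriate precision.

13.8160 − 4.23 = 9.5860, limited to 2 d.p. → 3 s.f.; 45.81 − 8.918 = 36.892, limited to 2 d.p. → 4 s.f.
Carrying full precision, 9.5860 ÷ 36.892 = 0.259839531606…; keep min(3, 4) = 3 s.f.
Rounded to 3 significant figures: 0.260.

0.260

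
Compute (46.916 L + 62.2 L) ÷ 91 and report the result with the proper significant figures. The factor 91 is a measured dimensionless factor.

46.916 L + 62.2 L = 109.116 L; the sum is limited to 1 decimal place (4 s.f.).
Carrying full precision, 109.116 ÷ 91 = 1.19907692308… L; 91 has 2 s.f., so the result keeps min(4, 2) = 2 s.f.
Rounded to 2 significant figures: 1.2 L.

1.2 L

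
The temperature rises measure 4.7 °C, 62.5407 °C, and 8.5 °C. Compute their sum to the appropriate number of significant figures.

75.7 °C

4.7 °C + 62.5407 °C + 8.5 °C = 75.7407 °C.
Addition/subtraction keeps the fewest decimal places: 4.7 → 1 decimal place, 62.5407 → 4 decimal places, 8.5 → 1 decimal place; limit is 1.
Rounded to 1 decimal place: 75.7 °C.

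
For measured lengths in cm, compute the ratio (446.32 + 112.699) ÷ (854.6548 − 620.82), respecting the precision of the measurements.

446.32 + 112.699 = 559.019, limited to 2 d.p. → 5 s.f.; 854.6548 − 620.82 = 233.8348, limited to 2 d.p. → 5 s.f.
Carrying full precision, 559.019 ÷ 233.8348 = 2.39065784905…; keep min(5, 5) = 5 s.f.
Rounded to 5 significant figures: 2.3907.

2.3907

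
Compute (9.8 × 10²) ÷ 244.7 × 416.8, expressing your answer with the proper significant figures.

(9.8 × 10²) ÷ 244.7 × 416.8 = 1669.24397221…
Multiplication/division keeps the fewest significant figures: 9.8 × 10² → 2 s.f., 244.7 → 4 s.f., 416.8 → 4 s.f.; limit is 2.
Rounded to 2 significant figures: 1.7 × 10³.

1.7 × 10³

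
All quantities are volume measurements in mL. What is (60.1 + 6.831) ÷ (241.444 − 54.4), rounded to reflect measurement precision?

60.1 + 6.831 = 66.931, limited to 1 d.p. → 3 s.f.; 241.444 − 54.4 = 187.044, limited to 1 d.p. → 4 s.f.
Carrying full precision, 66.931 ÷ 187.044 = 0.357835589487…; keep min(3, 4) = 3 s.f.
Rounded to 3 significant figures: 0.358.

0.358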